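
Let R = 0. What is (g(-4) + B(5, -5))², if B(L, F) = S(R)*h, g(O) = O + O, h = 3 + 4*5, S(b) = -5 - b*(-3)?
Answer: 15129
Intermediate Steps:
S(b) = -5 + 3*b (S(b) = -5 - (-3)*b = -5 + 3*b)
h = 23 (h = 3 + 20 = 23)
g(O) = 2*O
B(L, F) = -115 (B(L, F) = (-5 + 3*0)*23 = (-5 + 0)*23 = -5*23 = -115)
(g(-4) + B(5, -5))² = (2*(-4) - 115)² = (-8 - 115)² = (-123)² = 15129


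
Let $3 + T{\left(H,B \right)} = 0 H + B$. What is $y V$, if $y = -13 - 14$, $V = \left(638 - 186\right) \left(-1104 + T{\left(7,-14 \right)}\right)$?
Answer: $13680684$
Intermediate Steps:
$T{\left(H,B \right)} = -3 + B$ ($T{\left(H,B \right)} = -3 + \left(0 H + B\right) = -3 + \left(0 + B\right) = -3 + B$)
$V = -506692$ ($V = \left(638 - 186\right) \left(-1104 - 17\right) = 452 \left(-1104 - 17\right) = 452 \left(-1121\right) = -506692$)
$y = -27$
$y V = \left(-27\right) \left(-506692\right) = 13680684$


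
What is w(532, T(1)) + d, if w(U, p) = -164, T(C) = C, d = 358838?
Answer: 358674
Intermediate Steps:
w(532, T(1)) + d = -164 + 358838 = 358674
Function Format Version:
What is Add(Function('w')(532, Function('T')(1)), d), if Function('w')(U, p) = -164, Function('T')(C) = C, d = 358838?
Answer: 358674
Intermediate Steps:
Add(Function('w')(532, Function('T')(1)), d) = Add(-164, 358838) = 358674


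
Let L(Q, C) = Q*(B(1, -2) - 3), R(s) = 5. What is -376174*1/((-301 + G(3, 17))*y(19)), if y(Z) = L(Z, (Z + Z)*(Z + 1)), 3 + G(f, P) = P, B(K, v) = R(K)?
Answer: 188087/5453 ≈ 34.492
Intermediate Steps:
B(K, v) = 5
G(f, P) = -3 + P
L(Q, C) = 2*Q (L(Q, C) = Q*(5 - 3) = Q*2 = 2*Q)
y(Z) = 2*Z
-376174*1/((-301 + G(3, 17))*y(19)) = -376174*1/(38*(-301 + (-3 + 17))) = -376174*1/(38*(-301 + 14)) = -376174/(38*(-287)) = -376174/(-10906) = -376174*(-1/10906) = 188087/5453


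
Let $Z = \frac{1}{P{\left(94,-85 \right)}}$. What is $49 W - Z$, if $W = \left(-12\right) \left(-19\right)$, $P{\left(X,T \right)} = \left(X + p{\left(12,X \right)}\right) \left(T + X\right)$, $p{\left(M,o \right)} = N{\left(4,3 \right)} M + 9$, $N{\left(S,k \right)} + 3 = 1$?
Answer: $\frac{7943291}{711} \approx 11172.0$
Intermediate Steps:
$N{\left(S,k \right)} = -2$ ($N{\left(S,k \right)} = -3 + 1 = -2$)
$p{\left(M,o \right)} = 9 - 2 M$ ($p{\left(M,o \right)} = - 2 M + 9 = 9 - 2 M$)
$P{\left(X,T \right)} = \left(-15 + X\right) \left(T + X\right)$ ($P{\left(X,T \right)} = \left(X + \left(9 - 24\right)\right) \left(T + X\right) = \left(X - 15\right) \left(T + X\right) = \left(-15 + X\right) \left(T + X\right)$)
$W = 228$
$Z = \frac{1}{711}$ ($Z = \frac{1}{94^{2} - -1275 - 1410 - 7990} = \frac{1}{8836 + 1275 - 1410 - 7990} = \frac{1}{711} \approx 0.0014065$)
$49 W - Z = 49 \cdot 228 - \frac{1}{711} = 11172 - \frac{1}{711} = \frac{7943291}{711}$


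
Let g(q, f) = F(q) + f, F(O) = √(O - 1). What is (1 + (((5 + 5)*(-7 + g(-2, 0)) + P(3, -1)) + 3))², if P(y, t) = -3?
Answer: 4461 - 1380*I*√3 ≈ 4461.0 - 2390.2*I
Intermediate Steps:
F(O) = √(-1 + O)
g(q, f) = f + √(-1 + q) (g(q, f) = √(-1 + q) + f = f + √(-1 + q))
(1 + (((5 + 5)*(-7 + g(-2, 0)) + P(3, -1)) + 3))² = (1 + (((5 + 5)*(-7 + (0 + √(-1 - 2))) - 3) + 3))² = (1 + ((10*(-7 + (0 + √(-3))) - 3) + 3))² = (1 + ((10*(-7 + (0 + I*√3)) - 3) + 3))² = (1 + ((10*(-7 + I*√3) - 3) + 3))² = (1 + (((-70 + 10*I*√3) - 3) + 3))² = (1 + ((-73 + 10*I*√3) + 3))² = (1 + (-70 + 10*I*√3))² = (-69 + 10*I*√3)²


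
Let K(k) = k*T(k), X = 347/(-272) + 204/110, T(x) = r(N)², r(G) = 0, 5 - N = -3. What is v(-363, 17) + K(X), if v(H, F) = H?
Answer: -363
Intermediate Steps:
N = 8 (N = 5 - 1*(-3) = 5 + 3 = 8)
T(x) = 0 (T(x) = 0² = 0)
X = 8659/14960 (X = 347*(-1/272) + 204*(1/110) = -347/272 + 102/55 = 8659/14960 ≈ 0.57881)
K(k) = 0 (K(k) = k*0 = 0)
v(-363, 17) + K(X) = -363 + 0 = -363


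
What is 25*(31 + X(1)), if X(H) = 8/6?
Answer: 2425/3 ≈ 808.33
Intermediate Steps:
X(H) = 4/3 (X(H) = 8*(1/6) = 4/3)
25*(31 + X(1)) = 25*(31 + 4/3) = 25*(97/3) = 2425/3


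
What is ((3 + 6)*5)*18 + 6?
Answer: 816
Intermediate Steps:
((3 + 6)*5)*18 + 6 = (9*5)*18 + 6 = 45*18 + 6 = 810 + 6 = 816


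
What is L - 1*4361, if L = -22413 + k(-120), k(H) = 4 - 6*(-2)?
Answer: -26758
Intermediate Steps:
k(H) = 16 (k(H) = 4 + 12 = 16)
L = -22397 (L = -22413 + 16 = -22397)
L - 1*4361 = -22397 - 1*4361 = -22397 - 4361 = -26758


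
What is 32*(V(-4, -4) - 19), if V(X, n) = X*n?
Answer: -96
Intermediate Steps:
32*(V(-4, -4) - 19) = 32*(-4*(-4) - 19) = 32*(16 - 19) = 32*(-3) = -96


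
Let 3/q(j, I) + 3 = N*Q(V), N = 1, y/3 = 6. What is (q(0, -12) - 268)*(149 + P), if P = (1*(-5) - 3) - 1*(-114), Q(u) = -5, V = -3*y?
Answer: -547485/8 ≈ -68436.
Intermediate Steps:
y = 18 (y = 3*6 = 18)
V = -54 (V = -3*18 = -54)
P = 106 (P = (-5 - 3) + 114 = -8 + 114 = 106)
q(j, I) = -3/8 (q(j, I) = 3/(-3 + 1*(-5)) = 3/(-3 - 5) = 3/(-8) = 3*(-1/8) = -3/8)
(q(0, -12) - 268)*(149 + P) = (-3/8 - 268)*(149 + 106) = -2147/8*255 = -547485/8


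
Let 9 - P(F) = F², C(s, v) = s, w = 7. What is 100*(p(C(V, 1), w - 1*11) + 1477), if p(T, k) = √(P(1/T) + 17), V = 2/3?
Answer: 147700 + 50*√95 ≈ 1.4819e+5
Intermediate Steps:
V = ⅔ (V = 2*(⅓) = ⅔ ≈ 0.66667)
P(F) = 9 - F²
p(T, k) = √(26 - 1/T²) (p(T, k) = √((9 - (1/T)²) + 17) = √((9 - 1/T²) + 17) = √(26 - 1/T²))
100*(p(C(V, 1), w - 1*11) + 1477) = 100*(√(26 - 1/(⅔)²) + 1477) = 100*(√(26 - 1*9/4) + 1477) = 100*(√(26 - 9/4) + 1477) = 100*(√(95/4) + 1477) = 100*(√95/2 + 1477) = 100*(1477 + √95/2) = 147700 + 50*√95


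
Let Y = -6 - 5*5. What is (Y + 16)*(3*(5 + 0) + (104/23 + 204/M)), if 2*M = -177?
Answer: -350445/1357 ≈ -258.25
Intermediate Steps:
M = -177/2 (M = (1/2)*(-177) = -177/2 ≈ -88.500)
Y = -31 (Y = -6 - 25 = -31)
(Y + 16)*(3*(5 + 0) + (104/23 + 204/M)) = (-31 + 16)*(3*(5 + 0) + (104/23 + 204/(-177/2))) = -15*(3*5 + (104*(1/23) + 204*(-2/177))) = -15*(15 + (104/23 - 136/59)) = -15*(15 + 3008/1357) = -15*23363/1357 = -350445/1357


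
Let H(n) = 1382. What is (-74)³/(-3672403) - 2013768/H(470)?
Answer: -3697403812468/2537630473 ≈ -1457.0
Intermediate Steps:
(-74)³/(-3672403) - 2013768/H(470) = (-74)³/(-3672403) - 2013768/1382 = -405224*(-1/3672403) - 2013768*1/1382 = 405224/3672403 - 1006884/691 = -3697403812468/2537630473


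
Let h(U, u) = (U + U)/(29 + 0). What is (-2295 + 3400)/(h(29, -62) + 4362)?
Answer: 1105/4364 ≈ 0.25321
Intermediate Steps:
h(U, u) = 2*U/29 (h(U, u) = (2*U)/29 = (2*U)*(1/29) = 2*U/29)
(-2295 + 3400)/(h(29, -62) + 4362) = (-2295 + 3400)/((2/29)*29 + 4362) = 1105/(2 + 4362) = 1105/4364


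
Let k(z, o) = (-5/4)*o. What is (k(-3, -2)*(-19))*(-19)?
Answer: 1805/2 ≈ 902.50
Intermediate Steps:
k(z, o) = -5*o/4 (k(z, o) = (-5*¼)*o = -5*o/4)
(k(-3, -2)*(-19))*(-19) = (-5/4*(-2)*(-19))*(-19) = ((5/2)*(-19))*(-19) = -95/2*(-19) = 1805/2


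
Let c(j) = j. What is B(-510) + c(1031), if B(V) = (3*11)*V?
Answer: -15799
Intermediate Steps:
B(V) = 33*V
B(-510) + c(1031) = 33*(-510) + 1031 = -16830 + 1031 = -15799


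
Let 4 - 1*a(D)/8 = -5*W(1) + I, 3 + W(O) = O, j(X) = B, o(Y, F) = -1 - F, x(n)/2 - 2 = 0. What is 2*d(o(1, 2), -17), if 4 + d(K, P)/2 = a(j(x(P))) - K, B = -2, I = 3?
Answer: -292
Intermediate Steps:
x(n) = 4 (x(n) = 4 + 2*0 = 4 + 0 = 4)
j(X) = -2
W(O) = -3 + O
a(D) = -72 (a(D) = 32 - 8*(-5*(-3 + 1) + 3) = 32 - 8*(-5*(-2) + 3) = 32 - 8*(10 + 3) = 32 - 8*13 = 32 - 104 = -72)
d(K, P) = -152 - 2*K (d(K, P) = -8 + 2*(-72 - K) = -8 + (-144 - 2*K) = -152 - 2*K)
2*d(o(1, 2), -17) = 2*(-152 - 2*(-1 - 1*2)) = 2*(-152 - 2*(-1 - 2)) = 2*(-152 - 2*(-3)) = 2*(-152 + 6) = 2*(-146) = -292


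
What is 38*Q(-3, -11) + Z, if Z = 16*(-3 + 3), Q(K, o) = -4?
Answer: -152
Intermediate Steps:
Z = 0 (Z = 16*0 = 0)
38*Q(-3, -11) + Z = 38*(-4) + 0 = -152 + 0 = -152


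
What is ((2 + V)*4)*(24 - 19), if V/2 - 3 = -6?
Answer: -80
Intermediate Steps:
V = -6 (V = 6 + 2*(-6) = 6 - 12 = -6)
((2 + V)*4)*(24 - 19) = ((2 - 6)*4)*(24 - 19) = -4*4*5 = -16*5 = -80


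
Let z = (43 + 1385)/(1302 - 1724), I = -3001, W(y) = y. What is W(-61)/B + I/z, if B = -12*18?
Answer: 22802855/25704 ≈ 887.13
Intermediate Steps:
z = -714/211 (z = 1428/(-422) = 1428*(-1/422) = -714/211 ≈ -3.3839)
B = -216
W(-61)/B + I/z = -61/(-216) - 3001/(-714/211) = -61*(-1/216) - 3001*(-211/714) = 61/216 + 633211/714 = 22802855/25704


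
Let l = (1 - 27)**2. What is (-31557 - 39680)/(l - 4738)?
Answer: 71237/4062 ≈ 17.537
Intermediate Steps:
l = 676 (l = (-26)**2 = 676)
(-31557 - 39680)/(l - 4738) = (-31557 - 39680)/(676 - 4738) = -71237/(-4062) = -71237*(-1/4062) = 71237/4062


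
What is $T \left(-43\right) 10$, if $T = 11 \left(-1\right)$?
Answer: $4730$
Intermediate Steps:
$T = -11$
$T \left(-43\right) 10 = \left(-11\right) \left(-43\right) 10 = 473 \cdot 10 = 4730$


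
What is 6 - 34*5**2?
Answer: -844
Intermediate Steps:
6 - 34*5**2 = 6 - 34*25 = 6 - 850 = -844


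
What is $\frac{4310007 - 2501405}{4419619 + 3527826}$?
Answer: $\frac{1808602}{7947445} \approx 0.22757$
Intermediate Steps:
$\frac{4310007 - 2501405}{4419619 + 3527826} = \frac{1808602}{7947445}$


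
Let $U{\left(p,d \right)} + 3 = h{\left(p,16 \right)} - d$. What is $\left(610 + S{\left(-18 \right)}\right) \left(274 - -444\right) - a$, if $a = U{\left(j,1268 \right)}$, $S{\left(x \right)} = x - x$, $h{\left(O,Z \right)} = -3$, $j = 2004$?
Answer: $439254$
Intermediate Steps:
$S{\left(x \right)} = 0$
$U{\left(p,d \right)} = -6 - d$ ($U{\left(p,d \right)} = -3 - \left(3 + d\right) = -6 - d$)
$a = -1274$ ($a = -6 - 1268 = -1274$)
$\left(610 + S{\left(-18 \right)}\right) \left(274 - -444\right) - a = \left(610 + 0\right) \left(274 - -444\right) - -1274 = 610 \left(274 + 444\right) + 1274 = 610 \cdot 718 + 1274 = 437980 + 1274 = 439254$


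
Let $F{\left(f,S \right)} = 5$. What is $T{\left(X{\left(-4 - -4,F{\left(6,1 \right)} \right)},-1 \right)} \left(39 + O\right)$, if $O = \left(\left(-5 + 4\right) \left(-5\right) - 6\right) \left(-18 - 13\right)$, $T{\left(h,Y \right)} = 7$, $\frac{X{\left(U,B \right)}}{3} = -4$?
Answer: $490$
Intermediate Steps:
$X{\left(U,B \right)} = -12$ ($X{\left(U,B \right)} = 3 \left(-4\right) = -12$)
$O = 31$ ($O = \left(\left(-1\right) \left(-5\right) - 6\right) \left(-31\right) = \left(5 - 6\right) \left(-31\right) = \left(-1\right) \left(-31\right) = 31$)
$T{\left(X{\left(-4 - -4,F{\left(6,1 \right)} \right)},-1 \right)} \left(39 + O\right) = 7 \left(39 + 31\right) = 7 \cdot 70 = 490$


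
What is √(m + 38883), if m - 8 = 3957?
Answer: 4*√2678 ≈ 207.00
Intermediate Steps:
m = 3965 (m = 8 + 3957 = 3965)
√(m + 38883) = √(3965 + 38883) = √42848 = 4*√2678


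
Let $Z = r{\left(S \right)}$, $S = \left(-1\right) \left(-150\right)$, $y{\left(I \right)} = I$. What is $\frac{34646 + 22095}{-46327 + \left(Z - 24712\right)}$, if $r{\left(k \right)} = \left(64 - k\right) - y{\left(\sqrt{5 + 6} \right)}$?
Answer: $- \frac{4035703625}{5058765614} + \frac{56741 \sqrt{11}}{5058765614} \approx -0.79773$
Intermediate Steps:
$S = 150$
$r{\left(k \right)} = 64 - k - \sqrt{11}$ ($r{\left(k \right)} = \left(64 - k\right) - \sqrt{5 + 6} = \left(64 - k\right) - \sqrt{11} = 64 - k - \sqrt{11}$)
$Z = -86 - \sqrt{11}$ ($Z = 64 - 150 - \sqrt{11} = -86 - \sqrt{11} \approx -89.317$)
$\frac{34646 + 22095}{-46327 + \left(Z - 24712\right)} = \frac{34646 + 22095}{-46327 - \left(24798 + \sqrt{11}\right)} = \frac{56741}{-46327 - \left(24798 + \sqrt{11}\right)} = \frac{56741}{-71125 - \sqrt{11}}$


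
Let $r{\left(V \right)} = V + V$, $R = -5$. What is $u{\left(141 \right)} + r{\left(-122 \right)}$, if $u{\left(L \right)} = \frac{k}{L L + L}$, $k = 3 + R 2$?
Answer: $- \frac{4885375}{20022} \approx -244.0$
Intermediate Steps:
$k = -7$ ($k = 3 - 10 = -7$)
$r{\left(V \right)} = 2 V$
$u{\left(L \right)} = - \frac{7}{L + L^{2}}$ ($u{\left(L \right)} = - \frac{7}{L L + L} = - \frac{7}{L^{2} + L} = - \frac{7}{L + L^{2}}$)
$u{\left(141 \right)} + r{\left(-122 \right)} = - \frac{7}{141 \left(1 + 141\right)} + 2 \left(-122\right) = \left(-7\right) \frac{1}{141} \cdot \frac{1}{142} - 244 = - \frac{7}{20022} - 244 = - \frac{4885375}{20022}$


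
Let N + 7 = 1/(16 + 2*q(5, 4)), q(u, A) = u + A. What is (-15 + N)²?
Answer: 558009/1156 ≈ 482.71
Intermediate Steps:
q(u, A) = A + u
N = -237/34 (N = -7 + 1/(16 + 2*(4 + 5)) = -7 + 1/(16 + 2*9) = -7 + 1/(16 + 18) = -7 + 1/34 = -237/34 ≈ -6.9706)
(-15 + N)² = (-15 - 237/34)² = (-747/34)² = 558009/1156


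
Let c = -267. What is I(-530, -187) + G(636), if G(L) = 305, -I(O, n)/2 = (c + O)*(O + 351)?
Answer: -285021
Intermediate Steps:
I(O, n) = -2*(-267 + O)*(351 + O) (I(O, n) = -2*(-267 + O)*(O + 351) = -2*(-267 + O)*(351 + O))
I(-530, -187) + G(636) = (187434 - 168*(-530) - 2*(-530)**2) + 305 = (187434 + 89040 - 2*280900) + 305 = (187434 + 89040 - 561800) + 305 = -285326 + 305 = -285021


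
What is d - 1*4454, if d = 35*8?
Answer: -4174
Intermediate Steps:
d = 280
d - 1*4454 = 280 - 1*4454 = 280 - 4454 = -4174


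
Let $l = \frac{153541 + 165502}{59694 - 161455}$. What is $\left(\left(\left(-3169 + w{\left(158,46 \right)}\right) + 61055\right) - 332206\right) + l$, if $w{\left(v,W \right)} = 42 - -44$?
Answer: $- \frac{27906645117}{101761} \approx -2.7424 \cdot 10^{5}$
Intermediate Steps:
$w{\left(v,W \right)} = 86$ ($w{\left(v,W \right)} = 42 + 44 = 86$)
$l = - \frac{319043}{101761}$ ($l = \frac{319043}{-101761} = 319043 \left(- \frac{1}{101761}\right) = - \frac{319043}{101761} \approx -3.1352$)
$\left(\left(\left(-3169 + w{\left(158,46 \right)}\right) + 61055\right) - 332206\right) + l = \left(\left(\left(-3169 + 86\right) + 61055\right) - 332206\right) - \frac{319043}{101761} = \left(\left(-3083 + 61055\right) - 332206\right) - \frac{319043}{101761} = \left(57972 - 332206\right) - \frac{319043}{101761} = -274234 - \frac{319043}{101761} = - \frac{27906645117}{101761}$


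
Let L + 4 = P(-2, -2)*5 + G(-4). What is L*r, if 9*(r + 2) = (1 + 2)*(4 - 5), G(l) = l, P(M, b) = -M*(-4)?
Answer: 112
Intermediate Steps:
P(M, b) = 4*M
r = -7/3 (r = -2 + ((1 + 2)*(4 - 5))/9 = -2 + (3*(-1))/9 = -2 + (1/9)*(-3) = -2 - 1/3 = -7/3 ≈ -2.3333)
L = -48 (L = -4 + ((4*(-2))*5 - 4) = -4 + (-8*5 - 4) = -4 + (-40 - 4) = -4 - 44 = -48)
L*r = -48*(-7/3) = 112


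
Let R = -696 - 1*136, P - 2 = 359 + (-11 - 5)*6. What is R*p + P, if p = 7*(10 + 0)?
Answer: -57975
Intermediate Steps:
p = 70 (p = 7*10 = 70)
P = 265 (P = 2 + (359 + (-11 - 5)*6) = 2 + (359 - 16*6) = 2 + (359 - 96) = 2 + 263 = 265)
R = -832 (R = -696 - 136 = -832)
R*p + P = -832*70 + 265 = -58240 + 265 = -57975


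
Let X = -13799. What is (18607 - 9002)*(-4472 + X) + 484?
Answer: -175492471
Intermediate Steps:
(18607 - 9002)*(-4472 + X) + 484 = (18607 - 9002)*(-4472 - 13799) + 484 = 9605*(-18271) + 484 = -175492955 + 484 = -175492471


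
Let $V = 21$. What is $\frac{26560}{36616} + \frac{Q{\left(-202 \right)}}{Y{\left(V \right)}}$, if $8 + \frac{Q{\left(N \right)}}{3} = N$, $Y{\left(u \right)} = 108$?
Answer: $- \frac{140275}{27462} \approx -5.108$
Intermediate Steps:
$Q{\left(N \right)} = -24 + 3 N$
$\frac{26560}{36616} + \frac{Q{\left(-202 \right)}}{Y{\left(V \right)}} = \frac{26560}{36616} + \frac{-24 + 3 \left(-202\right)}{108} = 26560 \cdot \frac{1}{36616} + \left(-24 - 606\right) \frac{1}{108} = \frac{3320}{4577} - \frac{35}{6} = - \frac{140275}{27462}$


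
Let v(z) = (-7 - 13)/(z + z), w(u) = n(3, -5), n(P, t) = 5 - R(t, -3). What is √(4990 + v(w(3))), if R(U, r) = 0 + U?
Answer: √4989 ≈ 70.633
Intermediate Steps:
R(U, r) = U
n(P, t) = 5 - t
w(u) = 10 (w(u) = 5 - 1*(-5) = 5 + 5 = 10)
v(z) = -10/z (v(z) = -20*1/(2*z) = -10/z)
√(4990 + v(w(3))) = √(4990 - 10/10) = √(4990 - 10*⅒) = √(4990 - 1) = √4989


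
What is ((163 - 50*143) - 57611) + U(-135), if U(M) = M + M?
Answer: -64868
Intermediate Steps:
U(M) = 2*M
((163 - 50*143) - 57611) + U(-135) = ((163 - 50*143) - 57611) + 2*(-135) = ((163 - 7150) - 57611) - 270 = (-6987 - 57611) - 270 = -64598 - 270 = -64868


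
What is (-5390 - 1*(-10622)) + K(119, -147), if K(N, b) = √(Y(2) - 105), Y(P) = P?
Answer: 5232 + I*√103 ≈ 5232.0 + 10.149*I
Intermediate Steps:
K(N, b) = I*√103 (K(N, b) = √(2 - 105) = √(-103) = I*√103)
(-5390 - 1*(-10622)) + K(119, -147) = (-5390 - 1*(-10622)) + I*√103 = (-5390 + 10622) + I*√103 = 5232 + I*√103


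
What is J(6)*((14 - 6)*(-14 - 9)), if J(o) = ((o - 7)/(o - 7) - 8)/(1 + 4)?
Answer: 1288/5 ≈ 257.60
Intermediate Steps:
J(o) = -7/5 (J(o) = ((-7 + o)/(-7 + o) - 8)/5 = (1 - 8)*(⅕) = -7*⅕ = -7/5)
J(6)*((14 - 6)*(-14 - 9)) = -7*(14 - 6)*(-14 - 9)/5 = -56*(-23)/5 = -7/5*(-184) = 1288/5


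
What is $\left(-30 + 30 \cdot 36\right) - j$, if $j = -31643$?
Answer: $32693$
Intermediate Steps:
$\left(-30 + 30 \cdot 36\right) - j = \left(-30 + 30 \cdot 36\right) - -31643 = \left(-30 + 1080\right) + 31643 = 1050 + 31643 = 32693$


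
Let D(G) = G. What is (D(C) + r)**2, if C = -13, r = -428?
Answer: 194481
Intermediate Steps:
(D(C) + r)**2 = (-13 - 428)**2 = (-441)**2 = 194481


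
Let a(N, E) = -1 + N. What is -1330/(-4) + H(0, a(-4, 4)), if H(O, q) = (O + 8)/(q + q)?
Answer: 3317/10 ≈ 331.70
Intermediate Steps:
H(O, q) = (8 + O)/(2*q) (H(O, q) = (8 + O)/((2*q)) = (8 + O)*(1/(2*q)) = (8 + O)/(2*q))
-1330/(-4) + H(0, a(-4, 4)) = -1330/(-4) + (8 + 0)/(2*(-1 - 4)) = -1330*(-1)/4 + (1/2)*8/(-5) = -35*(-19/2) + (1/2)*(-1/5)*8 = 665/2 - 4/5 = 3317/10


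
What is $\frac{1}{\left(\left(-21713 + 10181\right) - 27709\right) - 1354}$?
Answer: $- \frac{1}{40595} \approx -2.4634 \cdot 10^{-5}$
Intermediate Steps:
$\frac{1}{\left(\left(-21713 + 10181\right) - 27709\right) - 1354} = \frac{1}{\left(-11532 - 27709\right) - 1354} = \frac{1}{-39241 - 1354} = \frac{1}{-40595} = - \frac{1}{40595}$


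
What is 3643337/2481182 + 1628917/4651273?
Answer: 1907981323445/1049150440426 ≈ 1.8186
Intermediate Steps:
3643337/2481182 + 1628917/4651273 = 1907981323445/1049150440426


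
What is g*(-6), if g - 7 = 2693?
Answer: -16200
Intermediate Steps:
g = 2700 (g = 7 + 2693 = 2700)
g*(-6) = 2700*(-6) = -16200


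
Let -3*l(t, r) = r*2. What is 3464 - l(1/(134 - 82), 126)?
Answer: 3548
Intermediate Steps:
l(t, r) = -2*r/3 (l(t, r) = -r*2/3 = -2*r/3)
3464 - l(1/(134 - 82), 126) = 3464 - (-2)*126/3 = 3464 - 1*(-84) = 3464 + 84 = 3548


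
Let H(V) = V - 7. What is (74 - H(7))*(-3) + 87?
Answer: -135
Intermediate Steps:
H(V) = -7 + V
(74 - H(7))*(-3) + 87 = (74 - (-7 + 7))*(-3) + 87 = (74 - 1*0)*(-3) + 87 = (74 + 0)*(-3) + 87 = 74*(-3) + 87 = -222 + 87 = -135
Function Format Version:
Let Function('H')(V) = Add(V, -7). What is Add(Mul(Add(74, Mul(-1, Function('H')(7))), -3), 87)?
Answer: -135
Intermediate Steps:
Function('H')(V) = Add(-7, V)
Add(Mul(Add(74, Mul(-1, Function('H')(7))), -3), 87) = Add(Mul(Add(74, Mul(-1, Add(-7, 7))), -3), 87) = Add(Mul(Add(74, Mul(-1, 0)), -3), 87) = Add(Mul(Add(74, 0), -3), 87) = Add(Mul(74, -3), 87) = Add(-222, 87) = -135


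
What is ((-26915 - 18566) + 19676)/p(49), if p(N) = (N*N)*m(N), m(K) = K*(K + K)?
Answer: -25805/11529602 ≈ -0.0022382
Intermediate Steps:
m(K) = 2*K**2 (m(K) = K*(2*K) = 2*K**2)
p(N) = 2*N**4 (p(N) = (N*N)*(2*N**2) = N**2*(2*N**2) = 2*N**4)
((-26915 - 18566) + 19676)/p(49) = ((-26915 - 18566) + 19676)/((2*49**4)) = (-45481 + 19676)/((2*5764801)) = -25805/11529602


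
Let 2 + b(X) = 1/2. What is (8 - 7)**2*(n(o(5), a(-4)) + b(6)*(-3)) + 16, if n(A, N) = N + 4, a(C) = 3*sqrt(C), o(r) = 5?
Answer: 49/2 + 6*I ≈ 24.5 + 6.0*I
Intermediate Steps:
n(A, N) = 4 + N
b(X) = -3/2 (b(X) = -2 + 1/2 = -3/2)
(8 - 7)**2*(n(o(5), a(-4)) + b(6)*(-3)) + 16 = (8 - 7)**2*((4 + 3*sqrt(-4)) - 3/2*(-3)) + 16 = 1**2*((4 + 3*(2*I)) + 9/2) + 16 = 1*((4 + 6*I) + 9/2) + 16 = 1*(17/2 + 6*I) + 16 = (17/2 + 6*I) + 16 = 49/2 + 6*I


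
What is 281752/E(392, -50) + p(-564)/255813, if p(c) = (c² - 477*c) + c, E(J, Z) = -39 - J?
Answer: -23941005672/36751801 ≈ -651.42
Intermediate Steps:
p(c) = c² - 476*c
281752/E(392, -50) + p(-564)/255813 = 281752/(-39 - 1*392) - 564*(-476 - 564)/255813 = 281752/(-39 - 392) - 564*(-1040)*(1/255813) = 281752/(-431) + 586560*(1/255813) = 281752*(-1/431) + 195520/85271 = -281752/431 + 195520/85271 = -23941005672/36751801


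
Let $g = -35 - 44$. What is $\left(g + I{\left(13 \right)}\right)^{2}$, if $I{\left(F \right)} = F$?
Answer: $4356$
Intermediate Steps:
$g = -79$
$\left(g + I{\left(13 \right)}\right)^{2} = \left(-79 + 13\right)^{2} = \left(-66\right)^{2} = 4356$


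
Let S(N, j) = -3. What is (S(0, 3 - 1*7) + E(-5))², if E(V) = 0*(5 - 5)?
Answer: 9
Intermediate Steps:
E(V) = 0 (E(V) = 0*0 = 0)
(S(0, 3 - 1*7) + E(-5))² = (-3 + 0)² = (-3)² = 9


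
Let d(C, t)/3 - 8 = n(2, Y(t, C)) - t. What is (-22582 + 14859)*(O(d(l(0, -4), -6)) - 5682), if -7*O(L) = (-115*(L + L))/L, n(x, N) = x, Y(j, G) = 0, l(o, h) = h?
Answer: 305398312/7 ≈ 4.3628e+7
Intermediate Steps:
d(C, t) = 30 - 3*t (d(C, t) = 24 + 3*(2 - t) = 24 + (6 - 3*t) = 30 - 3*t)
O(L) = 230/7 (O(L) = -(-115*(L + L))/(7*L) = -(-230*L)/(7*L) = -⅐*(-230) = 230/7)
(-22582 + 14859)*(O(d(l(0, -4), -6)) - 5682) = (-22582 + 14859)*(230/7 - 5682) = -7723*(-39544/7) = 305398312/7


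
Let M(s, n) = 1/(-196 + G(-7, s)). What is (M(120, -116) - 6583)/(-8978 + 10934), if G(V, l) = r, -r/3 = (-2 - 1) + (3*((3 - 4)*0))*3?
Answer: -615511/182886 ≈ -3.3655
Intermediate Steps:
r = 9 (r = -3*((-2 - 1) + (3*((3 - 4)*0))*3) = -3*(-3 + (3*(-1*0))*3) = -3*(-3 + (3*0)*3) = -3*(-3 + 0*3) = -3*(-3 + 0) = -3*(-3) = 9)
G(V, l) = 9
M(s, n) = -1/187 (M(s, n) = 1/(-196 + 9) = 1/(-187) = -1/187)
(M(120, -116) - 6583)/(-8978 + 10934) = (-1/187 - 6583)/(-8978 + 10934) = -1231022/187/1956 = -1231022/187*1/1956 = -615511/182886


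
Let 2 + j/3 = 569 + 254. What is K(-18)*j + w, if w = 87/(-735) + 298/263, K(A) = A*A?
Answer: 51419968603/64435 ≈ 7.9801e+5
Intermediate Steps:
j = 2463 (j = -6 + 3*(569 + 254) = -6 + 3*823 = -6 + 2469 = 2463)
K(A) = A²
w = 65383/64435 (w = 87*(-1/735) + 298*(1/263) = -29/245 + 298/263 = 65383/64435 ≈ 1.0147)
K(-18)*j + w = (-18)²*2463 + 65383/64435 = 324*2463 + 65383/64435 = 798012 + 65383/64435 = 51419968603/64435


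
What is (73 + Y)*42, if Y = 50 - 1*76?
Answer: 1974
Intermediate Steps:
Y = -26 (Y = 50 - 76 = -26)
(73 + Y)*42 = (73 - 26)*42 = 47*42 = 1974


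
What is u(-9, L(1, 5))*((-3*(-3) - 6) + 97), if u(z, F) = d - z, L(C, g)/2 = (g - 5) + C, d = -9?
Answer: 0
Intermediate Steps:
L(C, g) = -10 + 2*C + 2*g (L(C, g) = 2*((g - 5) + C) = 2*((-5 + g) + C) = 2*(-5 + C + g) = -10 + 2*C + 2*g)
u(z, F) = -9 - z
u(-9, L(1, 5))*((-3*(-3) - 6) + 97) = (-9 - 1*(-9))*((-3*(-3) - 6) + 97) = (-9 + 9)*((9 - 6) + 97) = 0*(3 + 97) = 0*100 = 0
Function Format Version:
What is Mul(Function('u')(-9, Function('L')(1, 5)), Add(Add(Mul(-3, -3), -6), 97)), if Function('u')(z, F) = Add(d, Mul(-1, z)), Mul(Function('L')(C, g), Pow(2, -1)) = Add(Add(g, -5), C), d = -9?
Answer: 0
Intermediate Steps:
Function('L')(C, g) = Add(-10, Mul(2, C), Mul(2, g)) (Function('L')(C, g) = Mul(2, Add(Add(g, -5), C)) = Mul(2, Add(Add(-5, g), C)) = Mul(2, Add(-5, C, g)) = Add(-10, Mul(2, C), Mul(2, g)))
Function('u')(z, F) = Add(-9, Mul(-1, z))
Mul(Function('u')(-9, Function('L')(1, 5)), Add(Add(Mul(-3, -3), -6), 97)) = Mul(Add(-9, Mul(-1, -9)), Add(Add(Mul(-3, -3), -6), 97)) = Mul(Add(-9, 9), Add(Add(9, -6), 97)) = Mul(0, Add(3, 97)) = Mul(0, 100) = 0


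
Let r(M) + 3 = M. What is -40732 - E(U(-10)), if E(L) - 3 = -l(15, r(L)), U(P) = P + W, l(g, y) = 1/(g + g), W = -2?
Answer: -1222049/30 ≈ -40735.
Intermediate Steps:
r(M) = -3 + M
l(g, y) = 1/(2*g)
U(P) = -2 + P (U(P) = P - 2 = -2 + P)
E(L) = 89/30 (E(L) = 3 - 1/(2*15) = 3 - 1*1/30 = 3 - 1/30 = 89/30)
-40732 - E(U(-10)) = -40732 - 1*89/30 = -40732 - 89/30 = -1222049/30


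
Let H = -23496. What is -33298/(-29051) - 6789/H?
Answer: 29684759/20684312 ≈ 1.4351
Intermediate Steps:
-33298/(-29051) - 6789/H = -33298/(-29051) - 6789/(-23496) = -33298*(-1/29051) - 6789*(-1/23496) = 33298/29051 + 2263/7832 = 29684759/20684312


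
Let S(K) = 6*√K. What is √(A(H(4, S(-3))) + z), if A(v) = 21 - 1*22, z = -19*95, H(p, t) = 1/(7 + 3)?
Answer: I*√1806 ≈ 42.497*I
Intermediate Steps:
H(p, t) = ⅒ (H(p, t) = 1/10 = ⅒)
z = -1805
A(v) = -1 (A(v) = 21 - 22 = -1)
√(A(H(4, S(-3))) + z) = √(-1 - 1805) = √(-1806) = I*√1806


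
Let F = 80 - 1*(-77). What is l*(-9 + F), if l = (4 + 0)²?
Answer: 2368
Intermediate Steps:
l = 16 (l = 4² = 16)
F = 157 (F = 80 + 77 = 157)
l*(-9 + F) = 16*(-9 + 157) = 16*148 = 2368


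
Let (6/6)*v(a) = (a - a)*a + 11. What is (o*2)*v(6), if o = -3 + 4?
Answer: 22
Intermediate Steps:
o = 1
v(a) = 11 (v(a) = (a - a)*a + 11 = 0*a + 11 = 0 + 11 = 11)
(o*2)*v(6) = (1*2)*11 = 2*11 = 22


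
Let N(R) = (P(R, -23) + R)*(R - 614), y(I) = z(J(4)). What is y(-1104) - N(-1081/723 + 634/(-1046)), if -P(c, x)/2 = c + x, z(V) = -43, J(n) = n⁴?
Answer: 4231146723923317/142981540641 ≈ 29592.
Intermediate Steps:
P(c, x) = -2*c - 2*x (P(c, x) = -2*(c + x) = -2*c - 2*x)
y(I) = -43
N(R) = (-614 + R)*(46 - R) (N(R) = ((-2*R - 2*(-23)) + R)*(R - 614) = ((-2*R + 46) + R)*(-614 + R) = ((46 - 2*R) + R)*(-614 + R) = (46 - R)*(-614 + R) = (-614 + R)*(46 - R))
y(-1104) - N(-1081/723 + 634/(-1046)) = -43 - (-28244 - (-1081/723 + 634/(-1046))² + 660*(-1081/723 + 634/(-1046))) = -43 - (-28244 - (-1081*1/723 + 634*(-1/1046))² + 660*(-1081*1/723 + 634*(-1/1046))) = -43 - (-28244 - (-1081/723 - 317/523)² + 660*(-1081/723 - 317/523)) = -43 - (-28244 - (-794554/378129)² + 660*(-794554/378129)) = -43 - (-28244 - 1*631316058916/142981540641 - 174801880/126043) = -43 - (-28244 - 631316058916/142981540641 - 174801880/126043) = -43 - 1*(-4237294930170880/142981540641) = -43 + 4237294930170880/142981540641 = 4231146723923317/142981540641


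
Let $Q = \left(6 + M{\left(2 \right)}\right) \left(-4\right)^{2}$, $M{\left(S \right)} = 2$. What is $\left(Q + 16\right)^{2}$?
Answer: $20736$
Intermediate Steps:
$Q = 128$ ($Q = \left(6 + 2\right) \left(-4\right)^{2} = 8 \cdot 16 = 128$)
$\left(Q + 16\right)^{2} = \left(128 + 16\right)^{2} = 144^{2} = 20736$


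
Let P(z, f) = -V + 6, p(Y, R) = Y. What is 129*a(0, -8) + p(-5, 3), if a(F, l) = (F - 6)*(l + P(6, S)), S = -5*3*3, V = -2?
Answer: -5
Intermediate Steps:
S = -45 (S = -15*3 = -45)
P(z, f) = 8 (P(z, f) = -1*(-2) + 6 = 2 + 6 = 8)
a(F, l) = (-6 + F)*(8 + l) (a(F, l) = (F - 6)*(l + 8) = (-6 + F)*(8 + l))
129*a(0, -8) + p(-5, 3) = 129*(-48 - 6*(-8) + 8*0 + 0*(-8)) - 5 = 129*(-48 + 48 + 0 + 0) - 5 = 129*0 - 5 = 0 - 5 = -5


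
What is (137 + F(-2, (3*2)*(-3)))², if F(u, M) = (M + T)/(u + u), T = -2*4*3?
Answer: 87025/4 ≈ 21756.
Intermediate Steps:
T = -24 (T = -8*3 = -24)
F(u, M) = (-24 + M)/(2*u) (F(u, M) = (M - 24)/(u + u) = (-24 + M)/((2*u)) = (-24 + M)*(1/(2*u)) = (-24 + M)/(2*u))
(137 + F(-2, (3*2)*(-3)))² = (137 + (½)*(-24 + (3*2)*(-3))/(-2))² = (137 + (½)*(-½)*(-24 + 6*(-3)))² = (137 + (½)*(-½)*(-24 - 18))² = (137 + (½)*(-½)*(-42))² = (137 + 21/2)² = (295/2)² = 87025/4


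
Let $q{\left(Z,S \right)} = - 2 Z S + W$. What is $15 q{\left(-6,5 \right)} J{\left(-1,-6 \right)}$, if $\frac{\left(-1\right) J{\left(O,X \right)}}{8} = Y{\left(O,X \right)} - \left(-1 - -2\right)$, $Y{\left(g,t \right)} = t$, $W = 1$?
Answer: $51240$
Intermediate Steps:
$q{\left(Z,S \right)} = 1 - 2 S Z$ ($q{\left(Z,S \right)} = - 2 Z S + 1 = - 2 S Z + 1 = 1 - 2 S Z$)
$J{\left(O,X \right)} = 8 - 8 X$ ($J{\left(O,X \right)} = - 8 \left(X - \left(-1 - -2\right)\right) = - 8 \left(X - \left(-1 + 2\right)\right) = - 8 \left(X - 1\right) = - 8 \left(-1 + X\right) = 8 - 8 X$)
$15 q{\left(-6,5 \right)} J{\left(-1,-6 \right)} = 15 \left(1 - 10 \left(-6\right)\right) \left(8 - -48\right) = 15 \left(1 + 60\right) \left(8 + 48\right) = 15 \cdot 61 \cdot 56 = 915 \cdot 56 = 51240$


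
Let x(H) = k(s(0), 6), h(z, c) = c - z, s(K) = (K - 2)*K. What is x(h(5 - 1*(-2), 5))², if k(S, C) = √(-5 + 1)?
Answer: -4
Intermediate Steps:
s(K) = K*(-2 + K) (s(K) = (-2 + K)*K = K*(-2 + K))
k(S, C) = 2*I (k(S, C) = √(-4) = 2*I)
x(H) = 2*I
x(h(5 - 1*(-2), 5))² = (2*I)² = -4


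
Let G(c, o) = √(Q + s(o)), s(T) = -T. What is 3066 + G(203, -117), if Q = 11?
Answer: 3066 + 8*√2 ≈ 3077.3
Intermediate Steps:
G(c, o) = √(11 - o)
3066 + G(203, -117) = 3066 + √(11 - 1*(-117)) = 3066 + √(11 + 117) = 3066 + √128 = 3066 + 8*√2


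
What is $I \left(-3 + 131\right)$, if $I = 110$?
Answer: $14080$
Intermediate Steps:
$I \left(-3 + 131\right) = 110 \left(-3 + 131\right) = 110 \cdot 128 = 14080$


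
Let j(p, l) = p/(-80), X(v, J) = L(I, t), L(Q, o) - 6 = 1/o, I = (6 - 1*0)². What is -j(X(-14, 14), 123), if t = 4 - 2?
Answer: 13/160 ≈ 0.081250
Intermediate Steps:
t = 2
I = 36 (I = (6 + 0)² = 6² = 36)
L(Q, o) = 6 + 1/o
X(v, J) = 13/2 (X(v, J) = 6 + 1/2 = 6 + ½ = 13/2)
j(p, l) = -p/80 (j(p, l) = p*(-1/80) = -p/80)
-j(X(-14, 14), 123) = -(-1)*13/(80*2) = -1*(-13/160) = 13/160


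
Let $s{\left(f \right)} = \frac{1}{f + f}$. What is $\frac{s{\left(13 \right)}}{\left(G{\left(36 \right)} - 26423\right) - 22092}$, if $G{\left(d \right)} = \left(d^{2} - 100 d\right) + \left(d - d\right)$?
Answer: $- \frac{1}{1321294} \approx -7.5683 \cdot 10^{-7}$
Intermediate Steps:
$G{\left(d \right)} = d^{2} - 100 d$ ($G{\left(d \right)} = \left(d^{2} - 100 d\right) + 0 = d^{2} - 100 d$)
$s{\left(f \right)} = \frac{1}{2 f}$
$\frac{s{\left(13 \right)}}{\left(G{\left(36 \right)} - 26423\right) - 22092} = \frac{\frac{1}{2} \cdot \frac{1}{13}}{\left(36 \left(-100 + 36\right) - 26423\right) - 22092} = \frac{\frac{1}{2} \cdot \frac{1}{13}}{\left(36 \left(-64\right) - 26423\right) - 22092} = \frac{1}{26 \left(\left(-2304 - 26423\right) - 22092\right)} = \frac{1}{26 \left(-28727 - 22092\right)} = \frac{1}{26 \left(-50819\right)} = \frac{1}{26} \left(- \frac{1}{50819}\right) = - \frac{1}{1321294}$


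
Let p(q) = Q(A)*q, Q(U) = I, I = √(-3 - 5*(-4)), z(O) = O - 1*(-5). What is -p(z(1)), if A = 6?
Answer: -6*√17 ≈ -24.739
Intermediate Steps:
z(O) = 5 + O (z(O) = O + 5 = 5 + O)
I = √17 (I = √(-3 + 20) = √17 ≈ 4.1231)
Q(U) = √17
p(q) = q*√17 (p(q) = √17*q = q*√17)
-p(z(1)) = -(5 + 1)*√17 = -6*√17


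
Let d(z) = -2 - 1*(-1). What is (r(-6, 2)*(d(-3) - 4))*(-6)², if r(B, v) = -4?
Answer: 720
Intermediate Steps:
d(z) = -1 (d(z) = -2 + 1 = -1)
(r(-6, 2)*(d(-3) - 4))*(-6)² = -4*(-1 - 4)*(-6)² = -4*(-5)*36 = 20*36 = 720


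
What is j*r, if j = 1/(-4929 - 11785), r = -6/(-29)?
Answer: -3/242353 ≈ -1.2379e-5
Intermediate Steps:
r = 6/29 (r = -6*(-1/29) = 6/29 ≈ 0.20690)
j = -1/16714 (j = 1/(-16714) = -1/16714 ≈ -5.9830e-5)
j*r = -1/16714*6/29 = -3/242353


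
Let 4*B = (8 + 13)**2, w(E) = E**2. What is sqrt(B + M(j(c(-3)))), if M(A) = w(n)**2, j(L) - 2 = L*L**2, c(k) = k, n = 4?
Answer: sqrt(1465)/2 ≈ 19.138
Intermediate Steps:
j(L) = 2 + L**3 (j(L) = 2 + L*L**2 = 2 + L**3)
B = 441/4 (B = (8 + 13)**2/4 = (1/4)*21**2 = (1/4)*441 = 441/4 ≈ 110.25)
M(A) = 256 (M(A) = (4**2)**2 = 16**2 = 256)
sqrt(B + M(j(c(-3)))) = sqrt(441/4 + 256) = sqrt(1465/4) = sqrt(1465)/2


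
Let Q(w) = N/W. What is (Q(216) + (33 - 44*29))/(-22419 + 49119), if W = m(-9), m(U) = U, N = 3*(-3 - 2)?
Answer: -931/20025 ≈ -0.046492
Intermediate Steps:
N = -15 (N = 3*(-5) = -15)
W = -9
Q(w) = 5/3 (Q(w) = -15/(-9) = -15*(-1/9) = 5/3)
(Q(216) + (33 - 44*29))/(-22419 + 49119) = (5/3 + (33 - 44*29))/(-22419 + 49119) = (5/3 + (33 - 1276))/26700 = (5/3 - 1243)*(1/26700) = -3724/3*1/26700 = -931/20025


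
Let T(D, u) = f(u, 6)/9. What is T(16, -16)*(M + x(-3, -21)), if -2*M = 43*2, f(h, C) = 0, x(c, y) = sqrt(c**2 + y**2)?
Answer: 0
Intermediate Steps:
T(D, u) = 0 (T(D, u) = 0/9 = 0*(1/9) = 0)
M = -43 (M = -43*2/2 = -1/2*86 = -43)
T(16, -16)*(M + x(-3, -21)) = 0*(-43 + sqrt((-3)**2 + (-21)**2)) = 0*(-43 + sqrt(9 + 441)) = 0*(-43 + sqrt(450)) = 0*(-43 + 15*sqrt(2)) = 0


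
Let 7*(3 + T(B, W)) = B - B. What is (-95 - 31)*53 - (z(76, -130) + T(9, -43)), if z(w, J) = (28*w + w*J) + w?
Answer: 1001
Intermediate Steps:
z(w, J) = 29*w + J*w (z(w, J) = (28*w + J*w) + w = 29*w + J*w)
T(B, W) = -3 (T(B, W) = -3 + (B - B)/7 = -3 + (⅐)*0 = -3 + 0 = -3)
(-95 - 31)*53 - (z(76, -130) + T(9, -43)) = (-95 - 31)*53 - (76*(29 - 130) - 3) = -126*53 - (76*(-101) - 3) = -6678 - (-7676 - 3) = -6678 - 1*(-7679) = -6678 + 7679 = 1001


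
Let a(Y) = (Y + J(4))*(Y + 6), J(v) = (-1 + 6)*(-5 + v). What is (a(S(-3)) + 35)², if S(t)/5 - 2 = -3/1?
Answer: 625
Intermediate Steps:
J(v) = -25 + 5*v (J(v) = 5*(-5 + v) = -25 + 5*v)
S(t) = -5 (S(t) = 10 + 5*(-3/1) = 10 + 5*(-3*1) = 10 + 5*(-3) = 10 - 15 = -5)
a(Y) = (-5 + Y)*(6 + Y) (a(Y) = (Y + (-25 + 5*4))*(Y + 6) = (Y + (-25 + 20))*(6 + Y) = (Y - 5)*(6 + Y) = (-5 + Y)*(6 + Y))
(a(S(-3)) + 35)² = ((-30 - 5 + (-5)²) + 35)² = ((-30 - 5 + 25) + 35)² = (-10 + 35)² = 25² = 625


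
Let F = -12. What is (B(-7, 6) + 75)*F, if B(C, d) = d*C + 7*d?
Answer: -900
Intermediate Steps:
B(C, d) = 7*d + C*d (B(C, d) = C*d + 7*d = 7*d + C*d)
(B(-7, 6) + 75)*F = (6*(7 - 7) + 75)*(-12) = (6*0 + 75)*(-12) = (0 + 75)*(-12) = 75*(-12) = -900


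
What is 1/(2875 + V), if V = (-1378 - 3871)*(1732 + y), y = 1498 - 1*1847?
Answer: -1/7256492 ≈ -1.3781e-7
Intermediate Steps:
y = -349 (y = 1498 - 1847 = -349)
V = -7259367 (V = (-1378 - 3871)*(1732 - 349) = -5249*1383 = -7259367)
1/(2875 + V) = 1/(2875 - 7259367) = 1/(-7256492) = -1/7256492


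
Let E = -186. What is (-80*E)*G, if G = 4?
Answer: 59520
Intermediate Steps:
(-80*E)*G = -80*(-186)*4 = 14880*4 = 59520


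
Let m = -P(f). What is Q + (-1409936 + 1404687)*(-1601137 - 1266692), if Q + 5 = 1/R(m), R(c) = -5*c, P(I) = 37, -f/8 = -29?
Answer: 2784848366961/185 ≈ 1.5053e+10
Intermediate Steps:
f = 232 (f = -8*(-29) = 232)
m = -37 (m = -1*37 = -37)
Q = -924/185 (Q = -5 + 1/(-5*(-37)) = -5 + 1/185 = -924/185 ≈ -4.9946)
Q + (-1409936 + 1404687)*(-1601137 - 1266692) = -924/185 + (-1409936 + 1404687)*(-1601137 - 1266692) = -924/185 - 5249*(-2867829) = -924/185 + 15053234421 = 2784848366961/185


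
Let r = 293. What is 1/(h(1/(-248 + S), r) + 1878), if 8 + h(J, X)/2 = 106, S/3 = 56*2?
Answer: 1/2074 ≈ 0.00048216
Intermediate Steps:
S = 336 (S = 3*(56*2) = 3*112 = 336)
h(J, X) = 196 (h(J, X) = -16 + 2*106 = -16 + 212 = 196)
1/(h(1/(-248 + S), r) + 1878) = 1/(196 + 1878) = 1/2074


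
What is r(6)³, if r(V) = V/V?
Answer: 1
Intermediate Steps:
r(V) = 1
r(6)³ = 1³ = 1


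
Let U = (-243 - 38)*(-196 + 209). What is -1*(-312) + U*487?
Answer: -1778699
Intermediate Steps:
U = -3653 (U = -281*13 = -3653)
-1*(-312) + U*487 = -1*(-312) - 3653*487 = 312 - 1779011 = -1778699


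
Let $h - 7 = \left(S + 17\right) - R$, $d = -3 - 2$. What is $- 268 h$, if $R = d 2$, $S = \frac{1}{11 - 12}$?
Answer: $-8844$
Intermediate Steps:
$d = -5$ ($d = -3 - 2 = -5$)
$S = -1$ ($S = \frac{1}{-1} = -1$)
$R = -10$ ($R = \left(-5\right) 2 = -10$)
$h = 33$ ($h = 7 + \left(\left(-1 + 17\right) - -10\right) = 7 + \left(16 + 10\right) = 7 + 26 = 33$)
$- 268 h = \left(-268\right) 33 = -8844$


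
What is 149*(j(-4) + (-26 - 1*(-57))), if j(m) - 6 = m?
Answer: 4917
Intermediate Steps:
j(m) = 6 + m
149*(j(-4) + (-26 - 1*(-57))) = 149*((6 - 4) + (-26 - 1*(-57))) = 149*(2 + (-26 + 57)) = 149*(2 + 31) = 149*33 = 4917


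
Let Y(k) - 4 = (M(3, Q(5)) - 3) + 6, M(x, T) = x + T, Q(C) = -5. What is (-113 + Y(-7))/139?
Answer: -108/139 ≈ -0.77698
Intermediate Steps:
M(x, T) = T + x
Y(k) = 5 (Y(k) = 4 + (((-5 + 3) - 3) + 6) = 4 + ((-2 - 3) + 6) = 4 + (-5 + 6) = 4 + 1 = 5)
(-113 + Y(-7))/139 = (-113 + 5)/139 = (1/139)*(-108) = -108/139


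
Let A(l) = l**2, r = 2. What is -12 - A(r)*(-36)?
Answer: 132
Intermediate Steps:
-12 - A(r)*(-36) = -12 - 1*2**2*(-36) = -12 - 1*4*(-36) = -12 - 4*(-36) = -12 + 144 = 132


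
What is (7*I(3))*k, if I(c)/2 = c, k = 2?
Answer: 84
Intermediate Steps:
I(c) = 2*c
(7*I(3))*k = (7*(2*3))*2 = (7*6)*2 = 42*2 = 84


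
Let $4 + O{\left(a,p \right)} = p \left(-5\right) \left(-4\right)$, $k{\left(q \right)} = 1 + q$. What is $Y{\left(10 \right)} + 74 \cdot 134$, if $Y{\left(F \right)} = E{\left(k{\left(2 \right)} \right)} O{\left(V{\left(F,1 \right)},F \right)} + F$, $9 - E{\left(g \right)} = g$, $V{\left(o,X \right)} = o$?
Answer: $11102$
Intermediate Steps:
$E{\left(g \right)} = 9 - g$
$O{\left(a,p \right)} = -4 + 20 p$ ($O{\left(a,p \right)} = -4 + p \left(-5\right) \left(-4\right) = -4 + - 5 p \left(-4\right) = -4 + 20 p$)
$Y{\left(F \right)} = -24 + 121 F$ ($Y{\left(F \right)} = \left(9 - \left(1 + 2\right)\right) \left(-4 + 20 F\right) + F = \left(9 - 3\right) \left(-4 + 20 F\right) + F = 6 \left(-4 + 20 F\right) + F = \left(-24 + 120 F\right) + F = -24 + 121 F$)
$Y{\left(10 \right)} + 74 \cdot 134 = \left(-24 + 121 \cdot 10\right) + 74 \cdot 134 = \left(-24 + 1210\right) + 9916 = 1186 + 9916 = 11102$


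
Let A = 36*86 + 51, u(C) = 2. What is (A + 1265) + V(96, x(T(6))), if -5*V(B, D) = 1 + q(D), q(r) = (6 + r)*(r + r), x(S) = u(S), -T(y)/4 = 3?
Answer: 22027/5 ≈ 4405.4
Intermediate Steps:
T(y) = -12 (T(y) = -4*3 = -12)
x(S) = 2
A = 3147 (A = 3096 + 51 = 3147)
q(r) = 2*r*(6 + r) (q(r) = (6 + r)*(2*r) = 2*r*(6 + r))
V(B, D) = -1/5 - 2*D*(6 + D)/5 (V(B, D) = -(1 + 2*D*(6 + D))/5 = -1/5 - 2*D*(6 + D)/5)
(A + 1265) + V(96, x(T(6))) = (3147 + 1265) + (-1/5 - 2/5*2*(6 + 2)) = 4412 + (-1/5 - 2/5*2*8) = 4412 + (-1/5 - 32/5) = 4412 - 33/5 = 22027/5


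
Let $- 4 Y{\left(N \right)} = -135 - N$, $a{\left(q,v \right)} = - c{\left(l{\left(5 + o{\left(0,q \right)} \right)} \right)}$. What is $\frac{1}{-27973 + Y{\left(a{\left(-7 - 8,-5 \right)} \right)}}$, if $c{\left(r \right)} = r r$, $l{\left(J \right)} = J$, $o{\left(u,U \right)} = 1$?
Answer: $- \frac{4}{111793} \approx -3.578 \cdot 10^{-5}$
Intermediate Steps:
$c{\left(r \right)} = r^{2}$
$a{\left(q,v \right)} = -36$ ($a{\left(q,v \right)} = - \left(5 + 1\right)^{2} = - 6^{2} = \left(-1\right) 36 = -36$)
$Y{\left(N \right)} = \frac{135}{4} + \frac{N}{4}$ ($Y{\left(N \right)} = - \frac{-135 - N}{4} = \frac{135}{4} + \frac{N}{4}$)
$\frac{1}{-27973 + Y{\left(a{\left(-7 - 8,-5 \right)} \right)}} = \frac{1}{-27973 + \left(\frac{135}{4} + \frac{1}{4} \left(-36\right)\right)} = \frac{1}{-27973 + \left(\frac{135}{4} - 9\right)} = \frac{1}{-27973 + \frac{99}{4}} = \frac{1}{- \frac{111793}{4}} = - \frac{4}{111793}$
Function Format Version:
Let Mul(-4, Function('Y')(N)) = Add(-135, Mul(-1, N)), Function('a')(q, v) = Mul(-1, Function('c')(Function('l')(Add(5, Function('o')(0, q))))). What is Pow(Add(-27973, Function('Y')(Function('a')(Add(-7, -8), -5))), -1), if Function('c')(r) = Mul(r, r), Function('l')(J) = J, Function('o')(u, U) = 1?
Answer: Rational(-4, 111793) ≈ -3.5780e-5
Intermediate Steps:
Function('c')(r) = Pow(r, 2)
Function('a')(q, v) = -36 (Function('a')(q, v) = Mul(-1, Pow(Add(5, 1), 2)) = Mul(-1, Pow(6, 2)) = Mul(-1, 36) = -36)
Function('Y')(N) = Add(Rational(135, 4), Mul(Rational(1, 4), N)) (Function('Y')(N) = Mul(Rational(-1, 4), Add(-135, Mul(-1, N))) = Add(Rational(135, 4), Mul(Rational(1, 4), N)))
Pow(Add(-27973, Function('Y')(Function('a')(Add(-7, -8), -5))), -1) = Pow(Add(-27973, Add(Rational(135, 4), Mul(Rational(1, 4), -36))), -1) = Pow(Add(-27973, Add(Rational(135, 4), -9)), -1) = Pow(Add(-27973, Rational(99, 4)), -1) = Pow(Rational(-111793, 4), -1) = Rational(-4, 111793)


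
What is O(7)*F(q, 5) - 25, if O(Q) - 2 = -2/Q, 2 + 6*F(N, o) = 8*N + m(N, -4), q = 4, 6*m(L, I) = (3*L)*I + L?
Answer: -389/21 ≈ -18.524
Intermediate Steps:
m(L, I) = L/6 + I*L/2 (m(L, I) = ((3*L)*I + L)/6 = (3*I*L + L)/6 = (L + 3*I*L)/6 = L/6 + I*L/2)
F(N, o) = -⅓ + 37*N/36 (F(N, o) = -⅓ + (8*N + N*(1 + 3*(-4))/6)/6 = -⅓ + (8*N + N*(1 - 12)/6)/6 = -⅓ + (8*N + (⅙)*N*(-11))/6 = -⅓ + (8*N - 11*N/6)/6 = -⅓ + (37*N/6)/6 = -⅓ + 37*N/36)
O(Q) = 2 - 2/Q
O(7)*F(q, 5) - 25 = (2 - 2/7)*(-⅓ + (37/36)*4) - 25 = (2 - 2*⅐)*(-⅓ + 37/9) - 25 = (2 - 2/7)*(34/9) - 25 = (12/7)*(34/9) - 25 = 136/21 - 25 = -389/21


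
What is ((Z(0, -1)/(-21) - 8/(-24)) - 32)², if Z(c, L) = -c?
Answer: 9025/9 ≈ 1002.8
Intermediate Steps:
((Z(0, -1)/(-21) - 8/(-24)) - 32)² = ((-1*0/(-21) - 8/(-24)) - 32)² = ((0*(-1/21) - 8*(-1/24)) - 32)² = ((0 + ⅓) - 32)² = (⅓ - 32)² = (-95/3)² = 9025/9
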